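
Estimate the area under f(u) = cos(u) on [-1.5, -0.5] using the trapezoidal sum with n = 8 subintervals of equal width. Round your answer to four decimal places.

0.5174

Δu = (-0.5 − (-1.5))/8 = 0.125.
f(-1.5) ≈ 0.0707, f(-1.375) ≈ 0.1945, f(-1.25) ≈ 0.3153, f(-1.125) ≈ 0.4312, f(-1) ≈ 0.5403, f(-0.875) ≈ 0.6410, f(-0.75) ≈ 0.7317, f(-0.625) ≈ 0.8110, f(-0.5) ≈ 0.8776.
T_8 = (Δu/2)·[f(u_0) + 2f(u_1) + ... + 2f(u_{7}) + f(u_8)].
Sum ≈ 0.5174.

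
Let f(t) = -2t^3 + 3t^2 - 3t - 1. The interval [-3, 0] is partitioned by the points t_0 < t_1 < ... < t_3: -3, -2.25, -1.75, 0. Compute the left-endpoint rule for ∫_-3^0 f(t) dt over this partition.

130.8828125

Subinterval widths: 0.75, 0.5, 1.75.
Left endpoints: -3, -2.25, -1.75.
f(-3) = 89, f(-2.25) = 43.71875, f(-1.75) = 24.15625.
Sum = Σ Δt_i · f(t_i).
Sum = 130.8828125.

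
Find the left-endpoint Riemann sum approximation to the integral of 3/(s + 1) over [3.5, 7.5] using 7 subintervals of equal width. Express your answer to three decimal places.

Δs = (7.5 − 3.5)/7 = 4/7.
Left endpoints: 3.5, 57/14, 65/14, 73/14, 81/14, 89/14, 97/14.
f(3.5) = 2/3, f(57/14) = 42/71, f(65/14) = 42/79, f(73/14) = 14/29, f(81/14) = 42/95, f(89/14) = 42/103, f(97/14) = 14/37.
Sum = Δs · [f(3.5) + f(57/14) + f(65/14) + ...].
Sum ≈ 2.000.

2.000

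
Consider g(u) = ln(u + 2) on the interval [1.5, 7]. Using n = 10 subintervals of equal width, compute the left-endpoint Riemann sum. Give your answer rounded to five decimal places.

9.62623

Δu = (7 − 1.5)/10 = 0.55.
Left endpoints: 1.5, 2.05, 2.6, 3.15, 3.7, 4.25, 4.8, 5.35, 5.9, 6.45.
g(1.5) ≈ 1.25276, g(2.05) ≈ 1.39872, g(2.6) ≈ 1.52606, g(3.15) ≈ 1.63900, g(3.7) ≈ 1.74047, g(4.25) ≈ 1.83258, g(4.8) ≈ 1.91692, g(5.35) ≈ 1.99470, g(5.9) ≈ 2.06686, g(6.45) ≈ 2.13417.
Sum = Δu · [g(1.5) + g(2.05) + g(2.6) + ...].
Sum ≈ 9.62623.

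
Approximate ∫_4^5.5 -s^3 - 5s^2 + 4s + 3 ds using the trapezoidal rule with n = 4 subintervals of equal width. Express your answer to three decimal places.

-303.067

Δs = (5.5 − 4)/4 = 0.375.
f(4) = -125, f(4.375) = -81379/512, f(4.75) = -197.984375, f(5.125) = -124129/512, f(5.5) = -292.625.
T_4 = (Δs/2)·[f(s_0) + 2f(s_1) + 2f(s_2) + 2f(s_3) + f(s_4)].
Sum ≈ -303.067.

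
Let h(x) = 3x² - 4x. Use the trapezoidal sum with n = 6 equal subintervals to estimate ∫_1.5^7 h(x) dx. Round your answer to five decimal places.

Δx = (7 − 1.5)/6 = 11/12.
h(1.5) = 0.75, h(29/12) = 377/48, h(10/3) = 20, h(4.25) = 37.1875, h(31/6) = 713/12, h(73/12) = 86.6875, h(7) = 119.
T_6 = (Δx/2)·[h(x_0) + 2h(x_1) + ... + 2h(x_{5}) + h(x_6)].
Sum ≈ 248.43576.

248.43576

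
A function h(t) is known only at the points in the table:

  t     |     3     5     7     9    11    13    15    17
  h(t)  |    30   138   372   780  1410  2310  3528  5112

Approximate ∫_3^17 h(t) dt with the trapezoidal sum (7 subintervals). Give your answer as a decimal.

22218

Δt = 2.
T_7 = (2/2)·[30 + 2·138 + 2·372 + 2·780 + 2·1410 + 2·2310 + 2·3528 + 5112] = 22218.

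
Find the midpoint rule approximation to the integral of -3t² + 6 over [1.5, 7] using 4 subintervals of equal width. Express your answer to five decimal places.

Δt = (7 − 1.5)/4 = 1.375.
Midpoints: 2.1875, 3.5625, 4.9375, 6.3125.
f(2.1875) = -8.35546875, f(3.5625) = -32.07421875, f(4.9375) = -67.13671875, f(6.3125) = -113.54296875.
Sum = Δt · [f(2.1875) + f(3.5625) + f(4.9375) + f(6.3125)].
Sum ≈ -304.02539.

-304.02539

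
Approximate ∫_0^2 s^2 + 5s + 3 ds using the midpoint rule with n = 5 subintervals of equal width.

Δs = (2 − 0)/5 = 0.4.
Midpoints: 0.2, 0.6, 1, 1.4, 1.8.
f(0.2) = 4.04, f(0.6) = 6.36, f(1) = 9, f(1.4) = 11.96, f(1.8) = 15.24.
Sum = Δs · [f(0.2) + f(0.6) + f(1) + f(1.4) + f(1.8)].
Sum = 18.64.

18.64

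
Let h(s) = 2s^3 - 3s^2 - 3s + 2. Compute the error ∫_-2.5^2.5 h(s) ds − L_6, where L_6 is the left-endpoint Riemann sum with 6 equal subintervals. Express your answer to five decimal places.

21.52778

Exact integral: ∫_-2.5^2.5 h(s) ds = -21.25.
L_6 ≈ -42.7777778.
Error ≈ -21.25 − (-42.7777778) ≈ 21.52778.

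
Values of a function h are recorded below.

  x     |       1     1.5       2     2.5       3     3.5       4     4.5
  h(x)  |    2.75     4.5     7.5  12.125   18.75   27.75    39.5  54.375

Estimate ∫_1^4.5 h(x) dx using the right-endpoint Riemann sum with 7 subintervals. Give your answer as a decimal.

82.25

Δx = 0.5.
Sum = 0.5·[4.5 + 7.5 + 12.125 + 18.75 + 27.75 + 39.5 + 54.375] = 82.25.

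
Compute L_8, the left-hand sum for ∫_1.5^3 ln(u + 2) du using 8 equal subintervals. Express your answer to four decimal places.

Δu = (3 − 1.5)/8 = 0.1875.
Left endpoints: 1.5, 1.6875, 1.875, 2.0625, 2.25, 2.4375, 2.625, 2.8125.
f(1.5) ≈ 1.2528, f(1.6875) ≈ 1.3049, f(1.875) ≈ 1.3545, f(2.0625) ≈ 1.4018, f(2.25) ≈ 1.4469, f(2.4375) ≈ 1.4901, f(2.625) ≈ 1.5315, f(2.8125) ≈ 1.5712.
Sum = Δu · [f(1.5) + f(1.6875) + f(1.875) + ...].
Sum ≈ 2.1288.

2.1288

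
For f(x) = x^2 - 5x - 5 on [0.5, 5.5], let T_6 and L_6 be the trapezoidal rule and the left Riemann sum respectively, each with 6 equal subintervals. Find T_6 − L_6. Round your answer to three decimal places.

T_6 ≈ -44.00463.
L_6 ≈ -46.08796.
T_6 − L_6 ≈ 2.083.

2.083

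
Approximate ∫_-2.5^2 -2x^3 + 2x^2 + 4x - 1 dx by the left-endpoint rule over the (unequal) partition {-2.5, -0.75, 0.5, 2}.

Subinterval widths: 1.75, 1.25, 1.5.
Left endpoints: -2.5, -0.75, 0.5.
f(-2.5) = 32.75, f(-0.75) = -2.03125, f(0.5) = 1.25.
Sum = Σ Δx_i · f(x_i).
Sum = 56.6484375.

56.6484375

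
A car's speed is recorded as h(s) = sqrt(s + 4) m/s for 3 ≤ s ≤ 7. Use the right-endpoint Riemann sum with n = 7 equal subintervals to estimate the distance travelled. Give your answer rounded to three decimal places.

12.166

Δs = (7 − 3)/7 = 4/7.
Right endpoints: 25/7, 29/7, 33/7, 37/7, 41/7, 45/7, 7.
h(25/7) ≈ 2.752, h(29/7) ≈ 2.854, h(33/7) ≈ 2.952, h(37/7) ≈ 3.047, h(41/7) ≈ 3.140, h(45/7) ≈ 3.229, h(7) ≈ 3.317.
Sum = Δs · [h(25/7) + h(29/7) + h(33/7) + ...].
Sum ≈ 12.166.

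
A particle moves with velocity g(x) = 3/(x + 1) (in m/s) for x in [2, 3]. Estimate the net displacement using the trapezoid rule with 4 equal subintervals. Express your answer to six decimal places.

Δx = (3 − 2)/4 = 0.25.
g(2) = 1, g(2.25) = 12/13, g(2.5) = 6/7, g(2.75) = 0.8, g(3) = 0.75.
T_4 = (Δx/2)·[g(x_0) + 2g(x_1) + 2g(x_2) + 2g(x_3) + g(x_4)].
Sum ≈ 0.863805.

0.863805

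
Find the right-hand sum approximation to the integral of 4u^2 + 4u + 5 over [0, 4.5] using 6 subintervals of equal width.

Δu = (4.5 − 0)/6 = 0.75.
Right endpoints: 0.75, 1.5, 2.25, 3, 3.75, 4.5.
f(0.75) = 10.25, f(1.5) = 20, f(2.25) = 34.25, f(3) = 53, f(3.75) = 76.25, f(4.5) = 104.
Sum = Δu · [f(0.75) + f(1.5) + f(2.25) + ...].
Sum = 223.3125.

223.3125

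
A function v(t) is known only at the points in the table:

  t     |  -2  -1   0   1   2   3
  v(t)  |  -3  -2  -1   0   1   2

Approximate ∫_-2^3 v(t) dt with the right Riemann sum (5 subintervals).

Δt = 1.
Sum = 1·[(-2) + (-1) + 0 + 1 + 2] = 0.

0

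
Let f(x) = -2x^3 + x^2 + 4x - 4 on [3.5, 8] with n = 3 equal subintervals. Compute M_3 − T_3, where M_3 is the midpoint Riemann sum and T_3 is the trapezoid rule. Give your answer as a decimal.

M_3 = -1702.828125.
T_3 = -1787.625.
M_3 − T_3 = 84.796875.

84.796875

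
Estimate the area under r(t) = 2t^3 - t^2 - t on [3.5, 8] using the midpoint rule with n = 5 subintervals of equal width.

1780.543125

Δt = (8 − 3.5)/5 = 0.9.
Midpoints: 3.95, 4.85, 5.75, 6.65, 7.55.
r(3.95) = 103.70725, r(4.85) = 199.79575, r(5.75) = 341.40625, r(6.65) = 537.28675, r(7.55) = 796.18525.
Sum = Δt · [r(3.95) + r(4.85) + r(5.75) + r(6.65) + r(7.55)].
Sum = 1780.543125.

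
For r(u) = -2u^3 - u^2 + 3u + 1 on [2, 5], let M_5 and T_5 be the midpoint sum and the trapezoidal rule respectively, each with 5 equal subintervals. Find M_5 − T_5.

M_5 = -307.02.
T_5 = -312.96.
M_5 − T_5 = 5.94.

5.94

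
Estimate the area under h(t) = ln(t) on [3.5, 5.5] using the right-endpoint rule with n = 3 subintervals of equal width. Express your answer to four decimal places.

3.1383

Δt = (5.5 − 3.5)/3 = 2/3.
Right endpoints: 25/6, 29/6, 5.5.
h(25/6) ≈ 1.4271, h(29/6) ≈ 1.5755, h(5.5) ≈ 1.7047.
Sum = Δt · [h(25/6) + h(29/6) + h(5.5)].
Sum ≈ 3.1383.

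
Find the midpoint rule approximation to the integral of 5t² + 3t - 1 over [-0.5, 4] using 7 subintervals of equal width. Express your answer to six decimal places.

125.225128

Δt = (4 − (-0.5))/7 = 9/14.
Midpoints: -5/28, 13/28, 31/28, 1.75, 67/28, 85/28, 103/28.
f(-5/28) = -1079/784, f(13/28) = 1153/784, f(31/28) = 6625/784, f(1.75) = 19.5625, f(67/28) = 27289/784, f(85/28) = 42481/784, f(103/28) = 60913/784.
Sum = Δt · [f(-5/28) + f(13/28) + f(31/28) + ...].
Sum ≈ 125.225128.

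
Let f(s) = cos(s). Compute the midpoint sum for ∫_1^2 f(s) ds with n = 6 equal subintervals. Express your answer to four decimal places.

0.0679

Δs = (2 − 1)/6 = 1/6.
Midpoints: 13/12, 1.25, 17/12, 19/12, 1.75, 23/12.
f(13/12) ≈ 0.4684, f(1.25) ≈ 0.3153, f(17/12) ≈ 0.1535, f(19/12) ≈ -0.0125, f(1.75) ≈ -0.1782, f(23/12) ≈ -0.3390.
Sum = Δs · [f(13/12) + f(1.25) + f(17/12) + ...].
Sum ≈ 0.0679.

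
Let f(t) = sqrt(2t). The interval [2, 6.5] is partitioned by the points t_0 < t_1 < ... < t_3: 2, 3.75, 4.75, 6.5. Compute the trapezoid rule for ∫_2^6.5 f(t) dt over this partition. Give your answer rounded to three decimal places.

Subinterval widths: 1.75, 1, 1.75.
f(2) ≈ 2.000, f(3.75) ≈ 2.739, f(4.75) ≈ 3.082, f(6.5) ≈ 3.606.
On each subinterval the trapezoid contributes (Δt_i/2)·[f(t_{i-1}) + f(t_i)].
Sum ≈ 12.908.

12.908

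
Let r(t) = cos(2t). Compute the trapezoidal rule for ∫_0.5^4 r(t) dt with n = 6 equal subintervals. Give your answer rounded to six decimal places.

Δt = (4 − 0.5)/6 = 7/12.
r(0.5) ≈ 0.540302, r(13/12) ≈ -0.561229, r(5/3) ≈ -0.981674, r(2.25) ≈ -0.210796, r(17/6) ≈ 0.815896, r(41/12) ≈ 0.852447, r(4) ≈ -0.145500.
T_6 = (Δt/2)·[r(t_0) + 2r(t_1) + ... + 2r(t_{5}) + r(t_6)].
Sum ≈ 0.065360.

0.065360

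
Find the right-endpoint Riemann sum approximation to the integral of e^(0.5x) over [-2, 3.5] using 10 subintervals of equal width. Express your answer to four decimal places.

12.3226

Δx = (3.5 − (-2))/10 = 0.55.
Right endpoints: -1.45, -0.9, -0.35, 0.2, 0.75, 1.3, 1.85, 2.4, 2.95, 3.5.
f(-1.45) ≈ 0.4843, f(-0.9) ≈ 0.6376, f(-0.35) ≈ 0.8395, f(0.2) ≈ 1.1052, f(0.75) ≈ 1.4550, f(1.3) ≈ 1.9155, f(1.85) ≈ 2.5219, f(2.4) ≈ 3.3201, f(2.95) ≈ 4.3710, f(3.5) ≈ 5.7546.
Sum = Δx · [f(-1.45) + f(-0.9) + f(-0.35) + ...].
Sum ≈ 12.3226.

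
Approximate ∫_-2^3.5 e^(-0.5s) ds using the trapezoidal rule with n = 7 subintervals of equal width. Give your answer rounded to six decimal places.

5.154300

Δs = (3.5 − (-2))/7 = 11/14.
f(-2) ≈ 2.718282, f(-17/14) ≈ 1.835181, f(-3/7) ≈ 1.238977, f(5/14) ≈ 0.836464, f(8/7) ≈ 0.564718, f(27/14) ≈ 0.381255, f(19/7) ≈ 0.257395, f(3.5) ≈ 0.173774.
T_7 = (Δs/2)·[f(s_0) + 2f(s_1) + ... + 2f(s_{6}) + f(s_7)].
Sum ≈ 5.154300.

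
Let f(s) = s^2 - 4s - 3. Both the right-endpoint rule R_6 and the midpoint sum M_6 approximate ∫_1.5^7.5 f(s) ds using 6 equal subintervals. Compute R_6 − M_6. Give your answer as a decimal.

R_6 = 29.5.
M_6 = 13.
R_6 − M_6 = 16.5.

16.5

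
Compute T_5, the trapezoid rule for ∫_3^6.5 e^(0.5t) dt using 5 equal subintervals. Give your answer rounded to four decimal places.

Δt = (6.5 − 3)/5 = 0.7.
f(3) ≈ 4.4817, f(3.7) ≈ 6.3598, f(4.4) ≈ 9.0250, f(5.1) ≈ 12.8071, f(5.8) ≈ 18.1741, f(6.5) ≈ 25.7903.
T_5 = (Δt/2)·[f(t_0) + 2f(t_1) + ... + 2f(t_{4}) + f(t_5)].
Sum ≈ 43.0515.

43.0515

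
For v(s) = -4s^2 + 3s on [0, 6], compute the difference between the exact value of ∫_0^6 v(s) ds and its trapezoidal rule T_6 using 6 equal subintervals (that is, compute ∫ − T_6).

Exact integral: ∫_0^6 v(s) ds = -234.
T_6 = -238.
Error = -234 − (-238) = 4.

4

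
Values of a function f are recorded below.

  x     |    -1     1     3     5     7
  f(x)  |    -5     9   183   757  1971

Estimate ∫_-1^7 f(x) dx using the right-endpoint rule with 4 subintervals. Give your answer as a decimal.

5840

Δx = 2.
Sum = 2·[9 + 183 + 757 + 1971] = 5840.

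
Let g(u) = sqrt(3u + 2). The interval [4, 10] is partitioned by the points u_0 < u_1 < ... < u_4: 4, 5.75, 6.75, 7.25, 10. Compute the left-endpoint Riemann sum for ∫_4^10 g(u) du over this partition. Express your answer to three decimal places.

26.696

Subinterval widths: 1.75, 1, 0.5, 2.75.
Left endpoints: 4, 5.75, 6.75, 7.25.
g(4) ≈ 3.742, g(5.75) ≈ 4.387, g(6.75) ≈ 4.717, g(7.25) ≈ 4.873.
Sum = Σ Δu_i · g(u_i).
Sum ≈ 26.696.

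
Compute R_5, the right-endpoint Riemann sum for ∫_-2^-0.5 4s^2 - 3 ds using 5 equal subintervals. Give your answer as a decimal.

Δs = (-0.5 − (-2))/5 = 0.3.
Right endpoints: -1.7, -1.4, -1.1, -0.8, -0.5.
f(-1.7) = 8.56, f(-1.4) = 4.84, f(-1.1) = 1.84, f(-0.8) = -0.44, f(-0.5) = -2.
Sum = Δs · [f(-1.7) + f(-1.4) + f(-1.1) + f(-0.8) + f(-0.5)].
Sum = 3.84.

3.84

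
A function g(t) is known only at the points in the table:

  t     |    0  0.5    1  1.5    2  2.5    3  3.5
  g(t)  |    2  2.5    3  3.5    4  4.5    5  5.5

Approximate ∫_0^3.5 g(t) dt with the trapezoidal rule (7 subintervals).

13.125

Δt = 0.5.
T_7 = (0.5/2)·[2 + 2·2.5 + 2·3 + 2·3.5 + 2·4 + 2·4.5 + 2·5 + 5.5] = 13.125.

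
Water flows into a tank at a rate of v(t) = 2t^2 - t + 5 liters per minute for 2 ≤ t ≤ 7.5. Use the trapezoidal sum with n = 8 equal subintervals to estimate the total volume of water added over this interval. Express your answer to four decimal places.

Δt = (7.5 − 2)/8 = 0.6875.
v(2) = 11, v(2.6875) = 16.7578125, v(3.375) = 24.40625, v(4.0625) = 33.9453125, v(4.75) = 45.375, v(5.4375) = 58.6953125, v(6.125) = 73.90625, v(6.8125) = 91.0078125, v(7.5) = 110.
T_8 = (Δt/2)·[v(t_0) + 2v(t_1) + ... + 2v(t_{7}) + v(t_8)].
Sum ≈ 278.1582.

278.1582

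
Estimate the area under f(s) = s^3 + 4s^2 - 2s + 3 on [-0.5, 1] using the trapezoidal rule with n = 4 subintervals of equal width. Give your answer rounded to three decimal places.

5.651

Δs = (1 − (-0.5))/4 = 0.375.
f(-0.5) = 4.875, f(-0.125) = 1695/512, f(0.25) = 2.765625, f(0.625) = 1821/512, f(1) = 6.
T_4 = (Δs/2)·[f(s_0) + 2f(s_1) + 2f(s_2) + 2f(s_3) + f(s_4)].
Sum ≈ 5.651.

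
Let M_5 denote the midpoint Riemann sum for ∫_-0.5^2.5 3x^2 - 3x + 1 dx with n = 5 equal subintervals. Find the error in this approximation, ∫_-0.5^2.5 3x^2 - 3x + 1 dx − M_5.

Exact integral: ∫_-0.5^2.5 f(x) dx = 9.75.
M_5 = 9.48.
Error = 9.75 − 9.48 = 0.27.

0.27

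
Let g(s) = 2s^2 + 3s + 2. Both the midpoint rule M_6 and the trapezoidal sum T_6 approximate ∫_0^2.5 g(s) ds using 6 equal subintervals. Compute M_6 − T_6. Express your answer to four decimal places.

M_6 ≈ 24.719329.
T_6 ≈ 24.936343.
M_6 − T_6 ≈ -0.2170.

-0.2170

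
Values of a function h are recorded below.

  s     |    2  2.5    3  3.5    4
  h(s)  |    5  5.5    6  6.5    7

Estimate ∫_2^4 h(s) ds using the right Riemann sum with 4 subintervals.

Δs = 0.5.
Sum = 0.5·[5.5 + 6 + 6.5 + 7] = 12.5.

12.5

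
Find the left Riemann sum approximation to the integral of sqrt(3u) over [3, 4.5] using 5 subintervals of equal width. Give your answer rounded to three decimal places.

4.921

Δu = (4.5 − 3)/5 = 0.3.
Left endpoints: 3, 3.3, 3.6, 3.9, 4.2.
f(3) ≈ 3.000, f(3.3) ≈ 3.146, f(3.6) ≈ 3.286, f(3.9) ≈ 3.421, f(4.2) ≈ 3.550.
Sum = Δu · [f(3) + f(3.3) + f(3.6) + f(3.9) + f(4.2)].
Sum ≈ 4.921.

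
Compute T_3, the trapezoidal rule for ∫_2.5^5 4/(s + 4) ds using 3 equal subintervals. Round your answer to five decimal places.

1.30430

Δs = (5 − 2.5)/3 = 5/6.
f(2.5) = 8/13, f(10/3) = 6/11, f(25/6) = 24/49, f(5) = 4/9.
T_3 = (Δs/2)·[f(s_0) + 2f(s_1) + 2f(s_2) + f(s_3)].
Sum ≈ 1.30430.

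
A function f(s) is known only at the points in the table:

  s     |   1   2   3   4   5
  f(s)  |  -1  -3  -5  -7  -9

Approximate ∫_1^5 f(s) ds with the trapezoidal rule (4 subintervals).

Δs = 1.
T_4 = (1/2)·[(-1) + 2·(-3) + 2·(-5) + 2·(-7) + (-9)] = -20.

-20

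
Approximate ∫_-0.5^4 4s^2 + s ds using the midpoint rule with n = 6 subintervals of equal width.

92.53125

Δs = (4 − (-0.5))/6 = 0.75.
Midpoints: -0.125, 0.625, 1.375, 2.125, 2.875, 3.625.
f(-0.125) = -0.0625, f(0.625) = 2.1875, f(1.375) = 8.9375, f(2.125) = 20.1875, f(2.875) = 35.9375, f(3.625) = 56.1875.
Sum = Δs · [f(-0.125) + f(0.625) + f(1.375) + ...].
Sum = 92.53125.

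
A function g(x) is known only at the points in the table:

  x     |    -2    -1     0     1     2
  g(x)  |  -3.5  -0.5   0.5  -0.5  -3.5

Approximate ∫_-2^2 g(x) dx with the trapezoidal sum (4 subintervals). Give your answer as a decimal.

-4

Δx = 1.
T_4 = (1/2)·[(-3.5) + 2·(-0.5) + 2·0.5 + 2·(-0.5) + (-3.5)] = -4.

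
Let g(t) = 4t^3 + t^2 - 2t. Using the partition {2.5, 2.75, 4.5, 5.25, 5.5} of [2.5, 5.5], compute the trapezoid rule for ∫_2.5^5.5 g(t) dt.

Subinterval widths: 0.25, 1.75, 0.75, 0.25.
g(2.5) = 63.75, g(2.75) = 85.25, g(4.5) = 375.75, g(5.25) = 595.875, g(5.5) = 684.75.
On each subinterval the trapezoid contributes (Δt_i/2)·[g(t_{i-1}) + g(t_i)].
Sum = 946.4375.

946.4375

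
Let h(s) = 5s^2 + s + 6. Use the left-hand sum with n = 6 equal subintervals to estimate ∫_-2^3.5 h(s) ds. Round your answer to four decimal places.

104.3409

Δs = (3.5 − (-2))/6 = 11/12.
Left endpoints: -2, -13/12, -1/6, 0.75, 5/3, 31/12.
h(-2) = 24, h(-13/12) = 1553/144, h(-1/6) = 215/36, h(0.75) = 9.5625, h(5/3) = 194/9, h(31/12) = 6041/144.
Sum = Δs · [h(-2) + h(-13/12) + h(-1/6) + ...].
Sum ≈ 104.3409.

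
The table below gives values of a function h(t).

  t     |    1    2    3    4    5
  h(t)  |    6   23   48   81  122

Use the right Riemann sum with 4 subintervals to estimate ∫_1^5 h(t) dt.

Δt = 1.
Sum = 1·[23 + 48 + 81 + 122] = 274.

274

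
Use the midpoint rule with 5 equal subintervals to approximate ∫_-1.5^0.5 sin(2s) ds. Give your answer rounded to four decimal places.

-0.7859

Δs = (0.5 − (-1.5))/5 = 0.4.
Midpoints: -1.3, -0.9, -0.5, -0.1, 0.3.
f(-1.3) ≈ -0.5155, f(-0.9) ≈ -0.9738, f(-0.5) ≈ -0.8415, f(-0.1) ≈ -0.1987, f(0.3) ≈ 0.5646.
Sum = Δs · [f(-1.3) + f(-0.9) + f(-0.5) + f(-0.1) + f(0.3)].
Sum ≈ -0.7859.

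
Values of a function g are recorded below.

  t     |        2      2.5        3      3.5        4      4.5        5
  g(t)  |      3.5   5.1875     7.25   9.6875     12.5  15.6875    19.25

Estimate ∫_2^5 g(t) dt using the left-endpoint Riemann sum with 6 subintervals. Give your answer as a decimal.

26.90625

Δt = 0.5.
Sum = 0.5·[3.5 + 5.1875 + 7.25 + 9.6875 + 12.5 + 15.6875] = 26.90625.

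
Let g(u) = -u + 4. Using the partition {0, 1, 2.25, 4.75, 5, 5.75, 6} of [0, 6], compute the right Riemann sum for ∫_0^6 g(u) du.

Subinterval widths: 1, 1.25, 2.5, 0.25, 0.75, 0.25.
Right endpoints: 1, 2.25, 4.75, 5, 5.75, 6.
g(1) = 3, g(2.25) = 1.75, g(4.75) = -0.75, g(5) = -1, g(5.75) = -1.75, g(6) = -2.
Sum = Σ Δu_i · g(u_i).
Sum = 1.25.

1.25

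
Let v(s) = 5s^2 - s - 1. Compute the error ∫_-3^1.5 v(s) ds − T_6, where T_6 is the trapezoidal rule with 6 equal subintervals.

-2.109375

Exact integral: ∫_-3^1.5 v(s) ds = 49.5.
T_6 = 51.609375.
Error = 49.5 − 51.609375 = -2.109375.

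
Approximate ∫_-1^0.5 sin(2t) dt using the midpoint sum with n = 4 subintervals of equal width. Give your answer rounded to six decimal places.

-0.489620

Δt = (0.5 − (-1))/4 = 0.375.
Midpoints: -0.8125, -0.4375, -0.0625, 0.3125.
f(-0.8125) ≈ -0.998531, f(-0.4375) ≈ -0.767544, f(-0.0625) ≈ -0.124675, f(0.3125) ≈ 0.585097.
Sum = Δt · [f(-0.8125) + f(-0.4375) + f(-0.0625) + f(0.3125)].
Sum ≈ -0.489620.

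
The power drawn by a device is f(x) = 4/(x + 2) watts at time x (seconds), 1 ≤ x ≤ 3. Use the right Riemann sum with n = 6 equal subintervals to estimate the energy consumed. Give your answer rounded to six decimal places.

1.957043

Δx = (3 − 1)/6 = 1/3.
Right endpoints: 4/3, 5/3, 2, 7/3, 8/3, 3.
f(4/3) = 1.2, f(5/3) = 12/11, f(2) = 1, f(7/3) = 12/13, f(8/3) = 6/7, f(3) = 0.8.
Sum = Δx · [f(4/3) + f(5/3) + f(2) + ...].
Sum ≈ 1.957043.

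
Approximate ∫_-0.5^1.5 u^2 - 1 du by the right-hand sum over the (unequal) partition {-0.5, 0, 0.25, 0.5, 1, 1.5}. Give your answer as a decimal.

-0.296875

Subinterval widths: 0.5, 0.25, 0.25, 0.5, 0.5.
Right endpoints: 0, 0.25, 0.5, 1, 1.5.
f(0) = -1, f(0.25) = -0.9375, f(0.5) = -0.75, f(1) = 0, f(1.5) = 1.25.
Sum = Σ Δu_i · f(u_i).
Sum = -0.296875.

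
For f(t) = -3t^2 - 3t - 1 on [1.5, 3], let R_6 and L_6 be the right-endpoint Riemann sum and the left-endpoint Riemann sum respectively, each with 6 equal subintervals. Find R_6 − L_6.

R_6 = -38.390625.
L_6 = -32.203125.
R_6 − L_6 = -6.1875.

-6.1875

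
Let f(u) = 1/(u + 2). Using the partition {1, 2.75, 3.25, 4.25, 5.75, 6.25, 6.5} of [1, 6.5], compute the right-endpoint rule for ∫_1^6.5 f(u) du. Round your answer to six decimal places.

0.907225

Subinterval widths: 1.75, 0.5, 1, 1.5, 0.5, 0.25.
Right endpoints: 2.75, 3.25, 4.25, 5.75, 6.25, 6.5.
f(2.75) = 4/19, f(3.25) = 4/21, f(4.25) = 0.16, f(5.75) = 4/31, f(6.25) = 4/33, f(6.5) = 2/17.
Sum = Σ Δu_i · f(u_i).
Sum ≈ 0.907225.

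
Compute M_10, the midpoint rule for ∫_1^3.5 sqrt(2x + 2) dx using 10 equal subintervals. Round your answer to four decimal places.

6.3338

Δx = (3.5 − 1)/10 = 0.25.
Midpoints: 1.125, 1.375, 1.625, 1.875, 2.125, 2.375, 2.625, 2.875, 3.125, 3.375.
f(1.125) ≈ 2.0616, f(1.375) ≈ 2.1794, f(1.625) ≈ 2.2913, f(1.875) ≈ 2.3979, f(2.125) ≈ 2.5000, f(2.375) ≈ 2.5981, f(2.625) ≈ 2.6926, f(2.875) ≈ 2.7839, f(3.125) ≈ 2.8723, f(3.375) ≈ 2.9580.
Sum = Δx · [f(1.125) + f(1.375) + f(1.625) + ...].
Sum ≈ 6.3338.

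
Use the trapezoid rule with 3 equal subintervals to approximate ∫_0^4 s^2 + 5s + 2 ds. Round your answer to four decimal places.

70.5185

Δs = (4 − 0)/3 = 4/3.
f(0) = 2, f(4/3) = 94/9, f(8/3) = 202/9, f(4) = 38.
T_3 = (Δs/2)·[f(s_0) + 2f(s_1) + 2f(s_2) + f(s_3)].
Sum ≈ 70.5185.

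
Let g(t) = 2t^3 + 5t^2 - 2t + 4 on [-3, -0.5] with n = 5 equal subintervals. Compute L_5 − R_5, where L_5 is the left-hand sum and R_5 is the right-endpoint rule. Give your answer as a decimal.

L_5 = 21.25.
R_5 = 23.75.
L_5 − R_5 = -2.5.

-2.5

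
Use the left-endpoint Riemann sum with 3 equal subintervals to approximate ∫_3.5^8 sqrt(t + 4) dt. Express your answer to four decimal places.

13.4685

Δt = (8 − 3.5)/3 = 1.5.
Left endpoints: 3.5, 5, 6.5.
f(3.5) ≈ 2.7386, f(5) ≈ 3.0000, f(6.5) ≈ 3.2404.
Sum = Δt · [f(3.5) + f(5) + f(6.5)].
Sum ≈ 13.4685.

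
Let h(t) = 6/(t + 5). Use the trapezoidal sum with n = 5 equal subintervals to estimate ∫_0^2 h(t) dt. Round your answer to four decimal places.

2.0204

Δt = (2 − 0)/5 = 0.4.
h(0) = 1.2, h(0.4) = 10/9, h(0.8) = 30/29, h(1.2) = 30/31, h(1.6) = 10/11, h(2) = 6/7.
T_5 = (Δt/2)·[h(t_0) + 2h(t_1) + ... + 2h(t_{4}) + h(t_5)].
Sum ≈ 2.0204.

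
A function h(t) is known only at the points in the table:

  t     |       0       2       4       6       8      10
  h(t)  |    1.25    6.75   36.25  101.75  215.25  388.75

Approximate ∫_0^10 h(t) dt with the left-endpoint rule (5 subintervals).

Δt = 2.
Sum = 2·[1.25 + 6.75 + 36.25 + 101.75 + 215.25] = 722.5.

722.5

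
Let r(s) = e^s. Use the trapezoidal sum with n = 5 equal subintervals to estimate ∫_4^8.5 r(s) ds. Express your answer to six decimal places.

Δs = (8.5 − 4)/5 = 0.9.
r(4) ≈ 54.598150, r(4.9) ≈ 134.289780, r(5.8) ≈ 330.299560, r(6.7) ≈ 812.405825, r(7.6) ≈ 1998.195895, r(8.5) ≈ 4914.768840.
T_5 = (Δs/2)·[r(s_0) + 2r(s_1) + ... + 2r(s_{4}) + r(s_5)].
Sum ≈ 5183.887100.

5183.887100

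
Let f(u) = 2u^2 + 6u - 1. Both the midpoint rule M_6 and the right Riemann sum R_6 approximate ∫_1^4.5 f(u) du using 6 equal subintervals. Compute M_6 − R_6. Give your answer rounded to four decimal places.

-17.9497

M_6 ≈ 114.134838.
R_6 ≈ 132.084491.
M_6 − R_6 ≈ -17.9497.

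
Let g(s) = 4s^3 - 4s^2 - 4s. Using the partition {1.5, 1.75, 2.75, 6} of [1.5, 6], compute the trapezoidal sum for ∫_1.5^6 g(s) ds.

1221.296875

Subinterval widths: 0.25, 1, 3.25.
g(1.5) = -1.5, g(1.75) = 2.1875, g(2.75) = 41.9375, g(6) = 696.
On each subinterval the trapezoid contributes (Δs_i/2)·[g(s_{i-1}) + g(s_i)].
Sum = 1221.296875.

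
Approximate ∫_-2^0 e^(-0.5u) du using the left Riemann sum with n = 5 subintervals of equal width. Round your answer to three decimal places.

Δu = (0 − (-2))/5 = 0.4.
Left endpoints: -2, -1.6, -1.2, -0.8, -0.4.
f(-2) ≈ 2.718, f(-1.6) ≈ 2.226, f(-1.2) ≈ 1.822, f(-0.8) ≈ 1.492, f(-0.4) ≈ 1.221.
Sum = Δu · [f(-2) + f(-1.6) + f(-1.2) + f(-0.8) + f(-0.4)].
Sum ≈ 3.792.

3.792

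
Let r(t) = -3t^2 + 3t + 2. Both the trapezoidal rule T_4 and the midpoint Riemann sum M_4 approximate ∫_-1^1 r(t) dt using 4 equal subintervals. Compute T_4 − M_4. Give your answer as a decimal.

T_4 = 1.75.
M_4 = 2.125.
T_4 − M_4 = -0.375.

-0.375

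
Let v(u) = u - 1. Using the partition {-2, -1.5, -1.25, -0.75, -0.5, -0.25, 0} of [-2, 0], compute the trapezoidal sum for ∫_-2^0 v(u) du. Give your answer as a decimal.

-4

Subinterval widths: 0.5, 0.25, 0.5, 0.25, 0.25, 0.25.
v(-2) = -3, v(-1.5) = -2.5, v(-1.25) = -2.25, v(-0.75) = -1.75, v(-0.5) = -1.5, v(-0.25) = -1.25, v(0) = -1.
On each subinterval the trapezoid contributes (Δu_i/2)·[v(u_{i-1}) + v(u_i)].
Sum = -4.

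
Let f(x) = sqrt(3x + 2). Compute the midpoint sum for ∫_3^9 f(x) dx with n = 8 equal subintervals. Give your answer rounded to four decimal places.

26.6012

Δx = (9 − 3)/8 = 0.75.
Midpoints: 3.375, 4.125, 4.875, 5.625, 6.375, 7.125, 7.875, 8.625.
f(3.375) ≈ 3.4821, f(4.125) ≈ 3.7914, f(4.875) ≈ 4.0774, f(5.625) ≈ 4.3445, f(6.375) ≈ 4.5962, f(7.125) ≈ 4.8348, f(7.875) ≈ 5.0621, f(8.625) ≈ 5.2797.
Sum = Δx · [f(3.375) + f(4.125) + f(4.875) + ...].
Sum ≈ 26.6012.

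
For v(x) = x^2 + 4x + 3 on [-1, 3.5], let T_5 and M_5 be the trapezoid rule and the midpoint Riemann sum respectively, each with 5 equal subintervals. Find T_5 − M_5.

T_5 = 51.2325.
M_5 = 50.32125.
T_5 − M_5 = 0.91125.

0.91125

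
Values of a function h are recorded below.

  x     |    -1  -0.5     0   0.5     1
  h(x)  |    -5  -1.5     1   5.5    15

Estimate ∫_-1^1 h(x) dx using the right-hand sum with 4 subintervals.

10

Δx = 0.5.
Sum = 0.5·[(-1.5) + 1 + 5.5 + 15] = 10.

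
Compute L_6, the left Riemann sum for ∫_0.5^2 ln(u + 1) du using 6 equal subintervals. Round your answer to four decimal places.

Δu = (2 − 0.5)/6 = 0.25.
Left endpoints: 0.5, 0.75, 1, 1.25, 1.5, 1.75.
f(0.5) ≈ 0.4055, f(0.75) ≈ 0.5596, f(1) ≈ 0.6931, f(1.25) ≈ 0.8109, f(1.5) ≈ 0.9163, f(1.75) ≈ 1.0116.
Sum = Δu · [f(0.5) + f(0.75) + f(1) + ...].
Sum ≈ 1.0993.

1.0993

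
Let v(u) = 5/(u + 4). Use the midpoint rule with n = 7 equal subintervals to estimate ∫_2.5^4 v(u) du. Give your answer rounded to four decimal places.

1.0381

Δu = (4 − 2.5)/7 = 3/14.
Midpoints: 73/28, 79/28, 85/28, 3.25, 97/28, 103/28, 109/28.
v(73/28) = 28/37, v(79/28) = 140/191, v(85/28) = 140/197, v(3.25) = 20/29, v(97/28) = 140/209, v(103/28) = 28/43, v(109/28) = 140/221.
Sum = Δu · [v(73/28) + v(79/28) + v(85/28) + ...].
Sum ≈ 1.0381.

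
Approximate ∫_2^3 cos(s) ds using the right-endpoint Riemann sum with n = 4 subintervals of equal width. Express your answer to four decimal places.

Δs = (3 − 2)/4 = 0.25.
Right endpoints: 2.25, 2.5, 2.75, 3.
f(2.25) ≈ -0.6282, f(2.5) ≈ -0.8011, f(2.75) ≈ -0.9243, f(3) ≈ -0.9900.
Sum = Δs · [f(2.25) + f(2.5) + f(2.75) + f(3)].
Sum ≈ -0.8359.

-0.8359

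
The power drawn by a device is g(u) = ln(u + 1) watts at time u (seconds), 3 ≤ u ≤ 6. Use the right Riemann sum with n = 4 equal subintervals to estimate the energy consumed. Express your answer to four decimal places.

Δu = (6 − 3)/4 = 0.75.
Right endpoints: 3.75, 4.5, 5.25, 6.
g(3.75) ≈ 1.5581, g(4.5) ≈ 1.7047, g(5.25) ≈ 1.8326, g(6) ≈ 1.9459.
Sum = Δu · [g(3.75) + g(4.5) + g(5.25) + g(6)].
Sum ≈ 5.2810.

5.2810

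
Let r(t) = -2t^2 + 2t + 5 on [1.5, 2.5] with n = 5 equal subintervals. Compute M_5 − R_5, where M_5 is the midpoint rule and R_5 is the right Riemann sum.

0.62

M_5 = 0.84.
R_5 = 0.22.
M_5 − R_5 = 0.62.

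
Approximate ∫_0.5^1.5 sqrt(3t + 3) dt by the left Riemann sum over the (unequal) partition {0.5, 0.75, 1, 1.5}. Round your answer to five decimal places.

Subinterval widths: 0.25, 0.25, 0.5.
Left endpoints: 0.5, 0.75, 1.
f(0.5) ≈ 2.12132, f(0.75) ≈ 2.29129, f(1) ≈ 2.44949.
Sum = Σ Δt_i · f(t_i).
Sum ≈ 2.32790.

2.32790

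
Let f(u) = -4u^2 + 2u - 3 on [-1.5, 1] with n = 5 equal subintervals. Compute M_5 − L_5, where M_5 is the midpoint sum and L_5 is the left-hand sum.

3.125

M_5 = -14.375.
L_5 = -17.5.
M_5 − L_5 = 3.125.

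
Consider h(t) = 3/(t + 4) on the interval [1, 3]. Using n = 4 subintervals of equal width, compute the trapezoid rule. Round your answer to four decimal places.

1.0106

Δt = (3 − 1)/4 = 0.5.
h(1) = 0.6, h(1.5) = 6/11, h(2) = 0.5, h(2.5) = 6/13, h(3) = 3/7.
T_4 = (Δt/2)·[h(t_0) + 2h(t_1) + 2h(t_2) + 2h(t_3) + h(t_4)].
Sum ≈ 1.0106.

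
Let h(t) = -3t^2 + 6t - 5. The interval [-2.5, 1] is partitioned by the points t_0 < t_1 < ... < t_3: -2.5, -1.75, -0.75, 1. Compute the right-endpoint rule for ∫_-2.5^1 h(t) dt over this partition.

-33.203125

Subinterval widths: 0.75, 1, 1.75.
Right endpoints: -1.75, -0.75, 1.
h(-1.75) = -24.6875, h(-0.75) = -11.1875, h(1) = -2.
Sum = Σ Δt_i · h(t_i).
Sum = -33.203125.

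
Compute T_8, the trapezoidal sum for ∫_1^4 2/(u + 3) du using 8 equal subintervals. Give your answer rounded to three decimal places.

1.120

Δu = (4 − 1)/8 = 0.375.
f(1) = 0.5, f(1.375) = 16/35, f(1.75) = 8/19, f(2.125) = 16/41, f(2.5) = 4/11, f(2.875) = 16/47, f(3.25) = 0.32, f(3.625) = 16/53, f(4) = 2/7.
T_8 = (Δu/2)·[f(u_0) + 2f(u_1) + ... + 2f(u_{7}) + f(u_8)].
Sum ≈ 1.120.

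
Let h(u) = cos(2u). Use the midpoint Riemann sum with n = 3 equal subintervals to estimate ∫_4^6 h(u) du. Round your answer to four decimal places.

Δu = (6 − 4)/3 = 2/3.
Midpoints: 13/3, 5, 17/3.
h(13/3) ≈ -0.7261, h(5) ≈ -0.8391, h(17/3) ≈ 0.3314.
Sum = Δu · [h(13/3) + h(5) + h(17/3)].
Sum ≈ -0.8226.

-0.8226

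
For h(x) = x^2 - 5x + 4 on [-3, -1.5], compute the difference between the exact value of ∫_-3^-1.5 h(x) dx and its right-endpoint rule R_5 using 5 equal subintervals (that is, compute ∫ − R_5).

Exact integral: ∫_-3^-1.5 h(x) dx = 30.75.
R_5 = 28.635.
Error = 30.75 − 28.635 = 2.115.

2.115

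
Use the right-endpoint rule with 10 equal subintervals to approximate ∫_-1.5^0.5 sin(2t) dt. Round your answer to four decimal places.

Δt = (0.5 − (-1.5))/10 = 0.2.
Right endpoints: -1.3, -1.1, -0.9, -0.7, -0.5, -0.3, -0.1, 0.1, 0.3, 0.5.
f(-1.3) ≈ -0.5155, f(-1.1) ≈ -0.8085, f(-0.9) ≈ -0.9738, f(-0.7) ≈ -0.9854, f(-0.5) ≈ -0.8415, f(-0.3) ≈ -0.5646, f(-0.1) ≈ -0.1987, f(0.1) ≈ 0.1987, f(0.3) ≈ 0.5646, f(0.5) ≈ 0.8415.
Sum = Δt · [f(-1.3) + f(-1.1) + f(-0.9) + ...].
Sum ≈ -0.6567.

-0.6567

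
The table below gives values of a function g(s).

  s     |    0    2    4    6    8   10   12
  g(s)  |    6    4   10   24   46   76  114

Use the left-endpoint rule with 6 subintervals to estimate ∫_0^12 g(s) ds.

Δs = 2.
Sum = 2·[6 + 4 + 10 + 24 + 46 + 76] = 332.

332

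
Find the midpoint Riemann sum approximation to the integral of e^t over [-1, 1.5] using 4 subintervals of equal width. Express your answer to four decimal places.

4.0476

Δt = (1.5 − (-1))/4 = 0.625.
Midpoints: -0.6875, -0.0625, 0.5625, 1.1875.
f(-0.6875) ≈ 0.5028, f(-0.0625) ≈ 0.9394, f(0.5625) ≈ 1.7551, f(1.1875) ≈ 3.2789.
Sum = Δt · [f(-0.6875) + f(-0.0625) + f(0.5625) + f(1.1875)].
Sum ≈ 4.0476.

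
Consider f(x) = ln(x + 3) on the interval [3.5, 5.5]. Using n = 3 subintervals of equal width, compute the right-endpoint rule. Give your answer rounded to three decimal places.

4.112

Δx = (5.5 − 3.5)/3 = 2/3.
Right endpoints: 25/6, 29/6, 5.5.
f(25/6) ≈ 1.969, f(29/6) ≈ 2.058, f(5.5) ≈ 2.140.
Sum = Δx · [f(25/6) + f(29/6) + f(5.5)].
Sum ≈ 4.112.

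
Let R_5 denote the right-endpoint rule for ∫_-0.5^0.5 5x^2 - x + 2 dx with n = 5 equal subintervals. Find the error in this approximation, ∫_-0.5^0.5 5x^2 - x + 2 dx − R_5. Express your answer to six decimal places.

0.066667

Exact integral: ∫_-0.5^0.5 f(x) dx ≈ 2.41666667.
R_5 = 2.35.
Error ≈ 2.41666667 − 2.35 ≈ 0.066667.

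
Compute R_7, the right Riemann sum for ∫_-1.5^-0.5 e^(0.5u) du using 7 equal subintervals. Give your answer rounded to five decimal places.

0.63502

Δu = (-0.5 − (-1.5))/7 = 1/7.
Right endpoints: -19/14, -17/14, -15/14, -13/14, -11/14, -9/14, -0.5.
f(-19/14) ≈ 0.50734, f(-17/14) ≈ 0.54491, f(-15/14) ≈ 0.58525, f(-13/14) ≈ 0.62858, f(-11/14) ≈ 0.67513, f(-9/14) ≈ 0.72511, f(-0.5) ≈ 0.77880.
Sum = Δu · [f(-19/14) + f(-17/14) + f(-15/14) + ...].
Sum ≈ 0.63502.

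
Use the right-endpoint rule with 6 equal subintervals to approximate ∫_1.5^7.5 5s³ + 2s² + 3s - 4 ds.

5463.5

Δs = (7.5 − 1.5)/6 = 1.
Right endpoints: 2.5, 3.5, 4.5, 5.5, 6.5, 7.5.
f(2.5) = 94.125, f(3.5) = 245.375, f(4.5) = 505.625, f(5.5) = 904.875, f(6.5) = 1473.125, f(7.5) = 2240.375.
Sum = Δs · [f(2.5) + f(3.5) + f(4.5) + ...].
Sum = 5463.5.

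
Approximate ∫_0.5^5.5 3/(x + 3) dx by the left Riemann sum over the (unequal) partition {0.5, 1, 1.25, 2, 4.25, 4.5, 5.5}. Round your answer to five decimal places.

Subinterval widths: 0.5, 0.25, 0.75, 2.25, 0.25, 1.
Left endpoints: 0.5, 1, 1.25, 2, 4.25, 4.5.
f(0.5) = 6/7, f(1) = 0.75, f(1.25) = 12/17, f(2) = 0.6, f(4.25) = 12/29, f(4.5) = 0.4.
Sum = Σ Δx_i · f(x_i).
Sum ≈ 2.99893.

2.99893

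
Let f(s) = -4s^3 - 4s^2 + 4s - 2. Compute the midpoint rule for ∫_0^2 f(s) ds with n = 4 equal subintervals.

Δs = (2 − 0)/4 = 0.5.
Midpoints: 0.25, 0.75, 1.25, 1.75.
f(0.25) = -1.3125, f(0.75) = -2.9375, f(1.25) = -11.0625, f(1.75) = -28.6875.
Sum = Δs · [f(0.25) + f(0.75) + f(1.25) + f(1.75)].
Sum = -22.

-22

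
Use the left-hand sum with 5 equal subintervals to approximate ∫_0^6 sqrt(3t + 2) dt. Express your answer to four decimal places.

17.3294

Δt = (6 − 0)/5 = 1.2.
Left endpoints: 0, 1.2, 2.4, 3.6, 4.8.
f(0) ≈ 1.4142, f(1.2) ≈ 2.3664, f(2.4) ≈ 3.0332, f(3.6) ≈ 3.5777, f(4.8) ≈ 4.0497.
Sum = Δt · [f(0) + f(1.2) + f(2.4) + f(3.6) + f(4.8)].
Sum ≈ 17.3294.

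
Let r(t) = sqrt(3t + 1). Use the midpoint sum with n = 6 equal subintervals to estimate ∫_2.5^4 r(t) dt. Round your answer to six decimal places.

4.909283

Δt = (4 − 2.5)/6 = 0.25.
Midpoints: 2.625, 2.875, 3.125, 3.375, 3.625, 3.875.
r(2.625) ≈ 2.979094, r(2.875) ≈ 3.102418, r(3.125) ≈ 3.221025, r(3.375) ≈ 3.335416, r(3.625) ≈ 3.446012, r(3.875) ≈ 3.553168.
Sum = Δt · [r(2.625) + r(2.875) + r(3.125) + ...].
Sum ≈ 4.909283.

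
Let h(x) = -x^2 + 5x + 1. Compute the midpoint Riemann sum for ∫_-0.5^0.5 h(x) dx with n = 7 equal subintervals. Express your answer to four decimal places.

Δx = (0.5 − (-0.5))/7 = 1/7.
Midpoints: -3/7, -2/7, -1/7, 0, 1/7, 2/7, 3/7.
h(-3/7) = -65/49, h(-2/7) = -25/49, h(-1/7) = 13/49, h(0) = 1, h(1/7) = 83/49, h(2/7) = 115/49, h(3/7) = 145/49.
Sum = Δx · [h(-3/7) + h(-2/7) + h(-1/7) + ...].
Sum ≈ 0.9184.

0.9184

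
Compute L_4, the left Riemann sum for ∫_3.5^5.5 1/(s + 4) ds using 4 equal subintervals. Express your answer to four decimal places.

Δs = (5.5 − 3.5)/4 = 0.5.
Left endpoints: 3.5, 4, 4.5, 5.
f(3.5) = 2/15, f(4) = 0.125, f(4.5) = 2/17, f(5) = 1/9.
Sum = Δs · [f(3.5) + f(4) + f(4.5) + f(5)].
Sum ≈ 0.2435.

0.2435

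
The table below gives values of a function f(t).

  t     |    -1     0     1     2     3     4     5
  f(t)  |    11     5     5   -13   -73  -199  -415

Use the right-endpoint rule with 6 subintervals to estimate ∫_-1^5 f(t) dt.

-690

Δt = 1.
Sum = 1·[5 + 5 + (-13) + (-73) + (-199) + (-415)] = -690.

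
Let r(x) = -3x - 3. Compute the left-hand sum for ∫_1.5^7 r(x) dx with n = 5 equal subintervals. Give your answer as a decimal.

Δx = (7 − 1.5)/5 = 1.1.
Left endpoints: 1.5, 2.6, 3.7, 4.8, 5.9.
r(1.5) = -7.5, r(2.6) = -10.8, r(3.7) = -14.1, r(4.8) = -17.4, r(5.9) = -20.7.
Sum = Δx · [r(1.5) + r(2.6) + r(3.7) + r(4.8) + r(5.9)].
Sum = -77.55.

-77.55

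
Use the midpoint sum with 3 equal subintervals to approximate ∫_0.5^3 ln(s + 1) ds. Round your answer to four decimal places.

Δs = (3 − 0.5)/3 = 5/6.
Midpoints: 11/12, 1.75, 31/12.
f(11/12) ≈ 0.6506, f(1.75) ≈ 1.0116, f(31/12) ≈ 1.2763.
Sum = Δs · [f(11/12) + f(1.75) + f(31/12)].
Sum ≈ 2.4487.

2.4487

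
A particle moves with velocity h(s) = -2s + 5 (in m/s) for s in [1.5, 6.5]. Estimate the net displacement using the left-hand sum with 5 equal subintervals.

-10

Δs = (6.5 − 1.5)/5 = 1.
Left endpoints: 1.5, 2.5, 3.5, 4.5, 5.5.
h(1.5) = 2, h(2.5) = 0, h(3.5) = -2, h(4.5) = -4, h(5.5) = -6.
Sum = Δs · [h(1.5) + h(2.5) + h(3.5) + h(4.5) + h(5.5)].
Sum = -10.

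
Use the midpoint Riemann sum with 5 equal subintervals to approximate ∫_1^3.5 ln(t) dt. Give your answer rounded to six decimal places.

1.891973

Δt = (3.5 − 1)/5 = 0.5.
Midpoints: 1.25, 1.75, 2.25, 2.75, 3.25.
f(1.25) ≈ 0.223144, f(1.75) ≈ 0.559616, f(2.25) ≈ 0.810930, f(2.75) ≈ 1.011601, f(3.25) ≈ 1.178655.
Sum = Δt · [f(1.25) + f(1.75) + f(2.25) + f(2.75) + f(3.25)].
Sum ≈ 1.891973.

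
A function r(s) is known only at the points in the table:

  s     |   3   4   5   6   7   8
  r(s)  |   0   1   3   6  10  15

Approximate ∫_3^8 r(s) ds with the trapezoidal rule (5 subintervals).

27.5

Δs = 1.
T_5 = (1/2)·[0 + 2·1 + 2·3 + 2·6 + 2·10 + 15] = 27.5.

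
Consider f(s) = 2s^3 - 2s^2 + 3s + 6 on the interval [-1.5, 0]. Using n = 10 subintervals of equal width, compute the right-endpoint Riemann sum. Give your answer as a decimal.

Δs = (0 − (-1.5))/10 = 0.15.
Right endpoints: -1.35, -1.2, -1.05, -0.9, -0.75, -0.6, -0.45, -0.3, -0.15, 0.
f(-1.35) = -6.61575, f(-1.2) = -3.936, f(-1.05) = -1.67025, f(-0.9) = 0.222, f(-0.75) = 1.78125, f(-0.6) = 3.048, f(-0.45) = 4.06275, f(-0.3) = 4.866, f(-0.15) = 5.49825, f(0) = 6.
Sum = Δs · [f(-1.35) + f(-1.2) + f(-1.05) + ...].
Sum = 1.9884375.

1.9884375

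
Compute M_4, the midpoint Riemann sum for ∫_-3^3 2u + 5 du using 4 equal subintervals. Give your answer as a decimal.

30

Δu = (3 − (-3))/4 = 1.5.
Midpoints: -2.25, -0.75, 0.75, 2.25.
f(-2.25) = 0.5, f(-0.75) = 3.5, f(0.75) = 6.5, f(2.25) = 9.5.
Sum = Δu · [f(-2.25) + f(-0.75) + f(0.75) + f(2.25)].
Sum = 30.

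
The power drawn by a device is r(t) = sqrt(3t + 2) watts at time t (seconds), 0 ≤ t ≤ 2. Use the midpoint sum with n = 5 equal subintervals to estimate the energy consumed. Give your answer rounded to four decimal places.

Δt = (2 − 0)/5 = 0.4.
Midpoints: 0.2, 0.6, 1, 1.4, 1.8.
r(0.2) ≈ 1.6125, r(0.6) ≈ 1.9494, r(1) ≈ 2.2361, r(1.4) ≈ 2.4900, r(1.8) ≈ 2.7203.
Sum = Δt · [r(0.2) + r(0.6) + r(1) + r(1.4) + r(1.8)].
Sum ≈ 4.4033.

4.4033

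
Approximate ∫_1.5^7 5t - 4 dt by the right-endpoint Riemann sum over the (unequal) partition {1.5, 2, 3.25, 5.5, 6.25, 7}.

114.875

Subinterval widths: 0.5, 1.25, 2.25, 0.75, 0.75.
Right endpoints: 2, 3.25, 5.5, 6.25, 7.
f(2) = 6, f(3.25) = 12.25, f(5.5) = 23.5, f(6.25) = 27.25, f(7) = 31.
Sum = Σ Δt_i · f(t_i).
Sum = 114.875.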